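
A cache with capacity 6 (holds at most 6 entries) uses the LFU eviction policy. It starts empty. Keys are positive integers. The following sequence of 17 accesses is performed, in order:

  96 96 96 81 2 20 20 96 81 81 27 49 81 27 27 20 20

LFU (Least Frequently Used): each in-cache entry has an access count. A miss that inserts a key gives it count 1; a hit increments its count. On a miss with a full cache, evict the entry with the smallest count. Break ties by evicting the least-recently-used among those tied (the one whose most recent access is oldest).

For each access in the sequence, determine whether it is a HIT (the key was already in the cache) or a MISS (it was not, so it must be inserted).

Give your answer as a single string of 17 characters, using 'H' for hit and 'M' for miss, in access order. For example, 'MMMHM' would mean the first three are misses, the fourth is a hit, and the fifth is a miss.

Answer: MHHMMMHHHHMMHHHHH

Derivation:
LFU simulation (capacity=6):
  1. access 96: MISS. Cache: [96(c=1)]
  2. access 96: HIT, count now 2. Cache: [96(c=2)]
  3. access 96: HIT, count now 3. Cache: [96(c=3)]
  4. access 81: MISS. Cache: [81(c=1) 96(c=3)]
  5. access 2: MISS. Cache: [81(c=1) 2(c=1) 96(c=3)]
  6. access 20: MISS. Cache: [81(c=1) 2(c=1) 20(c=1) 96(c=3)]
  7. access 20: HIT, count now 2. Cache: [81(c=1) 2(c=1) 20(c=2) 96(c=3)]
  8. access 96: HIT, count now 4. Cache: [81(c=1) 2(c=1) 20(c=2) 96(c=4)]
  9. access 81: HIT, count now 2. Cache: [2(c=1) 20(c=2) 81(c=2) 96(c=4)]
  10. access 81: HIT, count now 3. Cache: [2(c=1) 20(c=2) 81(c=3) 96(c=4)]
  11. access 27: MISS. Cache: [2(c=1) 27(c=1) 20(c=2) 81(c=3) 96(c=4)]
  12. access 49: MISS. Cache: [2(c=1) 27(c=1) 49(c=1) 20(c=2) 81(c=3) 96(c=4)]
  13. access 81: HIT, count now 4. Cache: [2(c=1) 27(c=1) 49(c=1) 20(c=2) 96(c=4) 81(c=4)]
  14. access 27: HIT, count now 2. Cache: [2(c=1) 49(c=1) 20(c=2) 27(c=2) 96(c=4) 81(c=4)]
  15. access 27: HIT, count now 3. Cache: [2(c=1) 49(c=1) 20(c=2) 27(c=3) 96(c=4) 81(c=4)]
  16. access 20: HIT, count now 3. Cache: [2(c=1) 49(c=1) 27(c=3) 20(c=3) 96(c=4) 81(c=4)]
  17. access 20: HIT, count now 4. Cache: [2(c=1) 49(c=1) 27(c=3) 96(c=4) 81(c=4) 20(c=4)]
Total: 11 hits, 6 misses, 0 evictions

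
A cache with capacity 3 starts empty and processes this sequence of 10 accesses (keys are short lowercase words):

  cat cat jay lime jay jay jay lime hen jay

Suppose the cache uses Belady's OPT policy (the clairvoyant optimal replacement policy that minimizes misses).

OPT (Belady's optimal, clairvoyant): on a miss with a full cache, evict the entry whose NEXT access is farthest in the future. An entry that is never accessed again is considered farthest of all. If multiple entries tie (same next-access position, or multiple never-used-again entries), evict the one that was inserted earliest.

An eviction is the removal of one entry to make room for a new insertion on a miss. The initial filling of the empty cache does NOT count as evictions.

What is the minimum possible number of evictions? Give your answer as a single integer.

OPT (Belady) simulation (capacity=3):
  1. access cat: MISS. Cache: [cat]
  2. access cat: HIT. Next use of cat: never. Cache: [cat]
  3. access jay: MISS. Cache: [cat jay]
  4. access lime: MISS. Cache: [cat jay lime]
  5. access jay: HIT. Next use of jay: step 6. Cache: [cat jay lime]
  6. access jay: HIT. Next use of jay: step 7. Cache: [cat jay lime]
  7. access jay: HIT. Next use of jay: step 10. Cache: [cat jay lime]
  8. access lime: HIT. Next use of lime: never. Cache: [cat jay lime]
  9. access hen: MISS, evict cat (next use: never). Cache: [jay lime hen]
  10. access jay: HIT. Next use of jay: never. Cache: [jay lime hen]
Total: 6 hits, 4 misses, 1 evictions

Answer: 1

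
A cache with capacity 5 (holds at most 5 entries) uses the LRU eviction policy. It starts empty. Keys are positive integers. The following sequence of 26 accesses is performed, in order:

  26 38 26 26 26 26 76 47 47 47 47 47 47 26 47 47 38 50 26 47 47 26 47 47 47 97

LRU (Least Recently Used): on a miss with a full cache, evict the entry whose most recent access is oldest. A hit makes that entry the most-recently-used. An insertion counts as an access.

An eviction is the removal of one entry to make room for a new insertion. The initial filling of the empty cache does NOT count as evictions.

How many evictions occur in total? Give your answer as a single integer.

LRU simulation (capacity=5):
  1. access 26: MISS. Cache (LRU->MRU): [26]
  2. access 38: MISS. Cache (LRU->MRU): [26 38]
  3. access 26: HIT. Cache (LRU->MRU): [38 26]
  4. access 26: HIT. Cache (LRU->MRU): [38 26]
  5. access 26: HIT. Cache (LRU->MRU): [38 26]
  6. access 26: HIT. Cache (LRU->MRU): [38 26]
  7. access 76: MISS. Cache (LRU->MRU): [38 26 76]
  8. access 47: MISS. Cache (LRU->MRU): [38 26 76 47]
  9. access 47: HIT. Cache (LRU->MRU): [38 26 76 47]
  10. access 47: HIT. Cache (LRU->MRU): [38 26 76 47]
  11. access 47: HIT. Cache (LRU->MRU): [38 26 76 47]
  12. access 47: HIT. Cache (LRU->MRU): [38 26 76 47]
  13. access 47: HIT. Cache (LRU->MRU): [38 26 76 47]
  14. access 26: HIT. Cache (LRU->MRU): [38 76 47 26]
  15. access 47: HIT. Cache (LRU->MRU): [38 76 26 47]
  16. access 47: HIT. Cache (LRU->MRU): [38 76 26 47]
  17. access 38: HIT. Cache (LRU->MRU): [76 26 47 38]
  18. access 50: MISS. Cache (LRU->MRU): [76 26 47 38 50]
  19. access 26: HIT. Cache (LRU->MRU): [76 47 38 50 26]
  20. access 47: HIT. Cache (LRU->MRU): [76 38 50 26 47]
  21. access 47: HIT. Cache (LRU->MRU): [76 38 50 26 47]
  22. access 26: HIT. Cache (LRU->MRU): [76 38 50 47 26]
  23. access 47: HIT. Cache (LRU->MRU): [76 38 50 26 47]
  24. access 47: HIT. Cache (LRU->MRU): [76 38 50 26 47]
  25. access 47: HIT. Cache (LRU->MRU): [76 38 50 26 47]
  26. access 97: MISS, evict 76. Cache (LRU->MRU): [38 50 26 47 97]
Total: 20 hits, 6 misses, 1 evictions

Answer: 1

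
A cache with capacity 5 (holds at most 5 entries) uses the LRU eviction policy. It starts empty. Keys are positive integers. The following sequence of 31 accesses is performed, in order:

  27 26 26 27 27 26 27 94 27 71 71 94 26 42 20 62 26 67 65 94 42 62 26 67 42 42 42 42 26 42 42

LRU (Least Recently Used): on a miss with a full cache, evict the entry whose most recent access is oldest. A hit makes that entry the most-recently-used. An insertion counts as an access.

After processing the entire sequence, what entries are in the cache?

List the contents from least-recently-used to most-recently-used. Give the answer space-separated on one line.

Answer: 94 62 67 26 42

Derivation:
LRU simulation (capacity=5):
  1. access 27: MISS. Cache (LRU->MRU): [27]
  2. access 26: MISS. Cache (LRU->MRU): [27 26]
  3. access 26: HIT. Cache (LRU->MRU): [27 26]
  4. access 27: HIT. Cache (LRU->MRU): [26 27]
  5. access 27: HIT. Cache (LRU->MRU): [26 27]
  6. access 26: HIT. Cache (LRU->MRU): [27 26]
  7. access 27: HIT. Cache (LRU->MRU): [26 27]
  8. access 94: MISS. Cache (LRU->MRU): [26 27 94]
  9. access 27: HIT. Cache (LRU->MRU): [26 94 27]
  10. access 71: MISS. Cache (LRU->MRU): [26 94 27 71]
  11. access 71: HIT. Cache (LRU->MRU): [26 94 27 71]
  12. access 94: HIT. Cache (LRU->MRU): [26 27 71 94]
  13. access 26: HIT. Cache (LRU->MRU): [27 71 94 26]
  14. access 42: MISS. Cache (LRU->MRU): [27 71 94 26 42]
  15. access 20: MISS, evict 27. Cache (LRU->MRU): [71 94 26 42 20]
  16. access 62: MISS, evict 71. Cache (LRU->MRU): [94 26 42 20 62]
  17. access 26: HIT. Cache (LRU->MRU): [94 42 20 62 26]
  18. access 67: MISS, evict 94. Cache (LRU->MRU): [42 20 62 26 67]
  19. access 65: MISS, evict 42. Cache (LRU->MRU): [20 62 26 67 65]
  20. access 94: MISS, evict 20. Cache (LRU->MRU): [62 26 67 65 94]
  21. access 42: MISS, evict 62. Cache (LRU->MRU): [26 67 65 94 42]
  22. access 62: MISS, evict 26. Cache (LRU->MRU): [67 65 94 42 62]
  23. access 26: MISS, evict 67. Cache (LRU->MRU): [65 94 42 62 26]
  24. access 67: MISS, evict 65. Cache (LRU->MRU): [94 42 62 26 67]
  25. access 42: HIT. Cache (LRU->MRU): [94 62 26 67 42]
  26. access 42: HIT. Cache (LRU->MRU): [94 62 26 67 42]
  27. access 42: HIT. Cache (LRU->MRU): [94 62 26 67 42]
  28. access 42: HIT. Cache (LRU->MRU): [94 62 26 67 42]
  29. access 26: HIT. Cache (LRU->MRU): [94 62 67 42 26]
  30. access 42: HIT. Cache (LRU->MRU): [94 62 67 26 42]
  31. access 42: HIT. Cache (LRU->MRU): [94 62 67 26 42]
Total: 17 hits, 14 misses, 9 evictions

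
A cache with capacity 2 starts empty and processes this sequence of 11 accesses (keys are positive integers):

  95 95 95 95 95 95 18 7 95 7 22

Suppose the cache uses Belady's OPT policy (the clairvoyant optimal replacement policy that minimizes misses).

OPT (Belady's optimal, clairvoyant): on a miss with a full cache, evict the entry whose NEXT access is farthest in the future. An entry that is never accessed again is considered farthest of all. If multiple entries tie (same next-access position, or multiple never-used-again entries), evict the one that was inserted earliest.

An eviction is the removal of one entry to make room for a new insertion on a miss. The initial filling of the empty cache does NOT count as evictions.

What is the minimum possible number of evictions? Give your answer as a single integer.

Answer: 2

Derivation:
OPT (Belady) simulation (capacity=2):
  1. access 95: MISS. Cache: [95]
  2. access 95: HIT. Next use of 95: step 3. Cache: [95]
  3. access 95: HIT. Next use of 95: step 4. Cache: [95]
  4. access 95: HIT. Next use of 95: step 5. Cache: [95]
  5. access 95: HIT. Next use of 95: step 6. Cache: [95]
  6. access 95: HIT. Next use of 95: step 9. Cache: [95]
  7. access 18: MISS. Cache: [95 18]
  8. access 7: MISS, evict 18 (next use: never). Cache: [95 7]
  9. access 95: HIT. Next use of 95: never. Cache: [95 7]
  10. access 7: HIT. Next use of 7: never. Cache: [95 7]
  11. access 22: MISS, evict 95 (next use: never). Cache: [7 22]
Total: 7 hits, 4 misses, 2 evictions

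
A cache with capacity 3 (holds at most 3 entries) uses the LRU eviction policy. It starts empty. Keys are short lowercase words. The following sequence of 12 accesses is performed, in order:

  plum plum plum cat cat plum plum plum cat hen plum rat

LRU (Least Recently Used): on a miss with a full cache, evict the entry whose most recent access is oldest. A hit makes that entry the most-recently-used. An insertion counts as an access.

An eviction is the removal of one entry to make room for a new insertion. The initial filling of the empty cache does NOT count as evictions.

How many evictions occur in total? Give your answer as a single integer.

Answer: 1

Derivation:
LRU simulation (capacity=3):
  1. access plum: MISS. Cache (LRU->MRU): [plum]
  2. access plum: HIT. Cache (LRU->MRU): [plum]
  3. access plum: HIT. Cache (LRU->MRU): [plum]
  4. access cat: MISS. Cache (LRU->MRU): [plum cat]
  5. access cat: HIT. Cache (LRU->MRU): [plum cat]
  6. access plum: HIT. Cache (LRU->MRU): [cat plum]
  7. access plum: HIT. Cache (LRU->MRU): [cat plum]
  8. access plum: HIT. Cache (LRU->MRU): [cat plum]
  9. access cat: HIT. Cache (LRU->MRU): [plum cat]
  10. access hen: MISS. Cache (LRU->MRU): [plum cat hen]
  11. access plum: HIT. Cache (LRU->MRU): [cat hen plum]
  12. access rat: MISS, evict cat. Cache (LRU->MRU): [hen plum rat]
Total: 8 hits, 4 misses, 1 evictions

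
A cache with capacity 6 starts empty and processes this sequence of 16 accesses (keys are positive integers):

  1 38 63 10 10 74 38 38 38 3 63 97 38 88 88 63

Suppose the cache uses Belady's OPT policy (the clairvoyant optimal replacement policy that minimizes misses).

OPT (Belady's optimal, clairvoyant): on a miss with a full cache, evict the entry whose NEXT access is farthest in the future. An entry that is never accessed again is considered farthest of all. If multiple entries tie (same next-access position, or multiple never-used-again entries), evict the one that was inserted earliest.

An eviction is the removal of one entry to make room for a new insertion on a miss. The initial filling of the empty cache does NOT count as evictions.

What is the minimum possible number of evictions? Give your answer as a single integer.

Answer: 2

Derivation:
OPT (Belady) simulation (capacity=6):
  1. access 1: MISS. Cache: [1]
  2. access 38: MISS. Cache: [1 38]
  3. access 63: MISS. Cache: [1 38 63]
  4. access 10: MISS. Cache: [1 38 63 10]
  5. access 10: HIT. Next use of 10: never. Cache: [1 38 63 10]
  6. access 74: MISS. Cache: [1 38 63 10 74]
  7. access 38: HIT. Next use of 38: step 8. Cache: [1 38 63 10 74]
  8. access 38: HIT. Next use of 38: step 9. Cache: [1 38 63 10 74]
  9. access 38: HIT. Next use of 38: step 13. Cache: [1 38 63 10 74]
  10. access 3: MISS. Cache: [1 38 63 10 74 3]
  11. access 63: HIT. Next use of 63: step 16. Cache: [1 38 63 10 74 3]
  12. access 97: MISS, evict 1 (next use: never). Cache: [38 63 10 74 3 97]
  13. access 38: HIT. Next use of 38: never. Cache: [38 63 10 74 3 97]
  14. access 88: MISS, evict 38 (next use: never). Cache: [63 10 74 3 97 88]
  15. access 88: HIT. Next use of 88: never. Cache: [63 10 74 3 97 88]
  16. access 63: HIT. Next use of 63: never. Cache: [63 10 74 3 97 88]
Total: 8 hits, 8 misses, 2 evictions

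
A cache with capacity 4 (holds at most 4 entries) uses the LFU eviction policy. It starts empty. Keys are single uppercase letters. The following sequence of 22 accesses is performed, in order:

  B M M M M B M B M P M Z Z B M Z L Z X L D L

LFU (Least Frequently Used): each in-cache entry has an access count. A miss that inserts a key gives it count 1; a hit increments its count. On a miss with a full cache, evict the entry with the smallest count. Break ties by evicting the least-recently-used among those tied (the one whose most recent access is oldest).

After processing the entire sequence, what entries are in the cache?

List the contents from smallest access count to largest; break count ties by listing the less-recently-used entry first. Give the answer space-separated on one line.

LFU simulation (capacity=4):
  1. access B: MISS. Cache: [B(c=1)]
  2. access M: MISS. Cache: [B(c=1) M(c=1)]
  3. access M: HIT, count now 2. Cache: [B(c=1) M(c=2)]
  4. access M: HIT, count now 3. Cache: [B(c=1) M(c=3)]
  5. access M: HIT, count now 4. Cache: [B(c=1) M(c=4)]
  6. access B: HIT, count now 2. Cache: [B(c=2) M(c=4)]
  7. access M: HIT, count now 5. Cache: [B(c=2) M(c=5)]
  8. access B: HIT, count now 3. Cache: [B(c=3) M(c=5)]
  9. access M: HIT, count now 6. Cache: [B(c=3) M(c=6)]
  10. access P: MISS. Cache: [P(c=1) B(c=3) M(c=6)]
  11. access M: HIT, count now 7. Cache: [P(c=1) B(c=3) M(c=7)]
  12. access Z: MISS. Cache: [P(c=1) Z(c=1) B(c=3) M(c=7)]
  13. access Z: HIT, count now 2. Cache: [P(c=1) Z(c=2) B(c=3) M(c=7)]
  14. access B: HIT, count now 4. Cache: [P(c=1) Z(c=2) B(c=4) M(c=7)]
  15. access M: HIT, count now 8. Cache: [P(c=1) Z(c=2) B(c=4) M(c=8)]
  16. access Z: HIT, count now 3. Cache: [P(c=1) Z(c=3) B(c=4) M(c=8)]
  17. access L: MISS, evict P(c=1). Cache: [L(c=1) Z(c=3) B(c=4) M(c=8)]
  18. access Z: HIT, count now 4. Cache: [L(c=1) B(c=4) Z(c=4) M(c=8)]
  19. access X: MISS, evict L(c=1). Cache: [X(c=1) B(c=4) Z(c=4) M(c=8)]
  20. access L: MISS, evict X(c=1). Cache: [L(c=1) B(c=4) Z(c=4) M(c=8)]
  21. access D: MISS, evict L(c=1). Cache: [D(c=1) B(c=4) Z(c=4) M(c=8)]
  22. access L: MISS, evict D(c=1). Cache: [L(c=1) B(c=4) Z(c=4) M(c=8)]
Total: 13 hits, 9 misses, 5 evictions

Answer: L B Z M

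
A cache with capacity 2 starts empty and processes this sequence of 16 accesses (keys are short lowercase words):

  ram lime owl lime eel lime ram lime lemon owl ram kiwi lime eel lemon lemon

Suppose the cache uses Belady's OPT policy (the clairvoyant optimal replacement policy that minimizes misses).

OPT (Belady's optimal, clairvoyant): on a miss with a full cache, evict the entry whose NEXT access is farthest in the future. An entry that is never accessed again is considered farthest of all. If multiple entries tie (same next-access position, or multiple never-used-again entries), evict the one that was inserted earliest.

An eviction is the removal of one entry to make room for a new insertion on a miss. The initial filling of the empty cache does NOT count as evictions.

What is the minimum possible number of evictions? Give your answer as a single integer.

OPT (Belady) simulation (capacity=2):
  1. access ram: MISS. Cache: [ram]
  2. access lime: MISS. Cache: [ram lime]
  3. access owl: MISS, evict ram (next use: step 7). Cache: [lime owl]
  4. access lime: HIT. Next use of lime: step 6. Cache: [lime owl]
  5. access eel: MISS, evict owl (next use: step 10). Cache: [lime eel]
  6. access lime: HIT. Next use of lime: step 8. Cache: [lime eel]
  7. access ram: MISS, evict eel (next use: step 14). Cache: [lime ram]
  8. access lime: HIT. Next use of lime: step 13. Cache: [lime ram]
  9. access lemon: MISS, evict lime (next use: step 13). Cache: [ram lemon]
  10. access owl: MISS, evict lemon (next use: step 15). Cache: [ram owl]
  11. access ram: HIT. Next use of ram: never. Cache: [ram owl]
  12. access kiwi: MISS, evict ram (next use: never). Cache: [owl kiwi]
  13. access lime: MISS, evict owl (next use: never). Cache: [kiwi lime]
  14. access eel: MISS, evict kiwi (next use: never). Cache: [lime eel]
  15. access lemon: MISS, evict lime (next use: never). Cache: [eel lemon]
  16. access lemon: HIT. Next use of lemon: never. Cache: [eel lemon]
Total: 5 hits, 11 misses, 9 evictions

Answer: 9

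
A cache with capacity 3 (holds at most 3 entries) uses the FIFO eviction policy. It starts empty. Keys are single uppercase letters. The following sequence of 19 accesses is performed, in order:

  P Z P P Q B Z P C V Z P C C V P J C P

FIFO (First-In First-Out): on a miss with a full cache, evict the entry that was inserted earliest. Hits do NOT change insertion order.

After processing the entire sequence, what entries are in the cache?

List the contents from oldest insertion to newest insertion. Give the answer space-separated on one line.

Answer: V J P

Derivation:
FIFO simulation (capacity=3):
  1. access P: MISS. Cache (old->new): [P]
  2. access Z: MISS. Cache (old->new): [P Z]
  3. access P: HIT. Cache (old->new): [P Z]
  4. access P: HIT. Cache (old->new): [P Z]
  5. access Q: MISS. Cache (old->new): [P Z Q]
  6. access B: MISS, evict P. Cache (old->new): [Z Q B]
  7. access Z: HIT. Cache (old->new): [Z Q B]
  8. access P: MISS, evict Z. Cache (old->new): [Q B P]
  9. access C: MISS, evict Q. Cache (old->new): [B P C]
  10. access V: MISS, evict B. Cache (old->new): [P C V]
  11. access Z: MISS, evict P. Cache (old->new): [C V Z]
  12. access P: MISS, evict C. Cache (old->new): [V Z P]
  13. access C: MISS, evict V. Cache (old->new): [Z P C]
  14. access C: HIT. Cache (old->new): [Z P C]
  15. access V: MISS, evict Z. Cache (old->new): [P C V]
  16. access P: HIT. Cache (old->new): [P C V]
  17. access J: MISS, evict P. Cache (old->new): [C V J]
  18. access C: HIT. Cache (old->new): [C V J]
  19. access P: MISS, evict C. Cache (old->new): [V J P]
Total: 6 hits, 13 misses, 10 evictions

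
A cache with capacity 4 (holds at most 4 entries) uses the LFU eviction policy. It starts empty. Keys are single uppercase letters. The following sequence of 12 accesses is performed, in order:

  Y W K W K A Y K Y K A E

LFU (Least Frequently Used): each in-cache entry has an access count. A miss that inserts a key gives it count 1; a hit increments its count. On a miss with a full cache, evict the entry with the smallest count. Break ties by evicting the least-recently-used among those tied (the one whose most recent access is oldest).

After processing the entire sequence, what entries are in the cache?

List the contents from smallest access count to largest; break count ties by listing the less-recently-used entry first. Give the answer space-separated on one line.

Answer: E A Y K

Derivation:
LFU simulation (capacity=4):
  1. access Y: MISS. Cache: [Y(c=1)]
  2. access W: MISS. Cache: [Y(c=1) W(c=1)]
  3. access K: MISS. Cache: [Y(c=1) W(c=1) K(c=1)]
  4. access W: HIT, count now 2. Cache: [Y(c=1) K(c=1) W(c=2)]
  5. access K: HIT, count now 2. Cache: [Y(c=1) W(c=2) K(c=2)]
  6. access A: MISS. Cache: [Y(c=1) A(c=1) W(c=2) K(c=2)]
  7. access Y: HIT, count now 2. Cache: [A(c=1) W(c=2) K(c=2) Y(c=2)]
  8. access K: HIT, count now 3. Cache: [A(c=1) W(c=2) Y(c=2) K(c=3)]
  9. access Y: HIT, count now 3. Cache: [A(c=1) W(c=2) K(c=3) Y(c=3)]
  10. access K: HIT, count now 4. Cache: [A(c=1) W(c=2) Y(c=3) K(c=4)]
  11. access A: HIT, count now 2. Cache: [W(c=2) A(c=2) Y(c=3) K(c=4)]
  12. access E: MISS, evict W(c=2). Cache: [E(c=1) A(c=2) Y(c=3) K(c=4)]
Total: 7 hits, 5 misses, 1 evictions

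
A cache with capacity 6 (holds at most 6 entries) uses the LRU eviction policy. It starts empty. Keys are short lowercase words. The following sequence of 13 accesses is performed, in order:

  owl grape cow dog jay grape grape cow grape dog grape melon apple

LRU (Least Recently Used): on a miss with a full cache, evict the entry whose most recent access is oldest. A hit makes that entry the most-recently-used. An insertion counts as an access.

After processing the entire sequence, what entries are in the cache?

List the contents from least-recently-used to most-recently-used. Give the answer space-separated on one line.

Answer: jay cow dog grape melon apple

Derivation:
LRU simulation (capacity=6):
  1. access owl: MISS. Cache (LRU->MRU): [owl]
  2. access grape: MISS. Cache (LRU->MRU): [owl grape]
  3. access cow: MISS. Cache (LRU->MRU): [owl grape cow]
  4. access dog: MISS. Cache (LRU->MRU): [owl grape cow dog]
  5. access jay: MISS. Cache (LRU->MRU): [owl grape cow dog jay]
  6. access grape: HIT. Cache (LRU->MRU): [owl cow dog jay grape]
  7. access grape: HIT. Cache (LRU->MRU): [owl cow dog jay grape]
  8. access cow: HIT. Cache (LRU->MRU): [owl dog jay grape cow]
  9. access grape: HIT. Cache (LRU->MRU): [owl dog jay cow grape]
  10. access dog: HIT. Cache (LRU->MRU): [owl jay cow grape dog]
  11. access grape: HIT. Cache (LRU->MRU): [owl jay cow dog grape]
  12. access melon: MISS. Cache (LRU->MRU): [owl jay cow dog grape melon]
  13. access apple: MISS, evict owl. Cache (LRU->MRU): [jay cow dog grape melon apple]
Total: 6 hits, 7 misses, 1 evictions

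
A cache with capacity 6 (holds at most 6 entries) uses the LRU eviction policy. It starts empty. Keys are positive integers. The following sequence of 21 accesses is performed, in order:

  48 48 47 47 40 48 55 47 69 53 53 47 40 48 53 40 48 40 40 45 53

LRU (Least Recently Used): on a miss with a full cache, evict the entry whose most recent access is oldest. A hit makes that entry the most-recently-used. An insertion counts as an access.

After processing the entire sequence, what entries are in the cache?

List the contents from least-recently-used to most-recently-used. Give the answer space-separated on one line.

LRU simulation (capacity=6):
  1. access 48: MISS. Cache (LRU->MRU): [48]
  2. access 48: HIT. Cache (LRU->MRU): [48]
  3. access 47: MISS. Cache (LRU->MRU): [48 47]
  4. access 47: HIT. Cache (LRU->MRU): [48 47]
  5. access 40: MISS. Cache (LRU->MRU): [48 47 40]
  6. access 48: HIT. Cache (LRU->MRU): [47 40 48]
  7. access 55: MISS. Cache (LRU->MRU): [47 40 48 55]
  8. access 47: HIT. Cache (LRU->MRU): [40 48 55 47]
  9. access 69: MISS. Cache (LRU->MRU): [40 48 55 47 69]
  10. access 53: MISS. Cache (LRU->MRU): [40 48 55 47 69 53]
  11. access 53: HIT. Cache (LRU->MRU): [40 48 55 47 69 53]
  12. access 47: HIT. Cache (LRU->MRU): [40 48 55 69 53 47]
  13. access 40: HIT. Cache (LRU->MRU): [48 55 69 53 47 40]
  14. access 48: HIT. Cache (LRU->MRU): [55 69 53 47 40 48]
  15. access 53: HIT. Cache (LRU->MRU): [55 69 47 40 48 53]
  16. access 40: HIT. Cache (LRU->MRU): [55 69 47 48 53 40]
  17. access 48: HIT. Cache (LRU->MRU): [55 69 47 53 40 48]
  18. access 40: HIT. Cache (LRU->MRU): [55 69 47 53 48 40]
  19. access 40: HIT. Cache (LRU->MRU): [55 69 47 53 48 40]
  20. access 45: MISS, evict 55. Cache (LRU->MRU): [69 47 53 48 40 45]
  21. access 53: HIT. Cache (LRU->MRU): [69 47 48 40 45 53]
Total: 14 hits, 7 misses, 1 evictions

Answer: 69 47 48 40 45 53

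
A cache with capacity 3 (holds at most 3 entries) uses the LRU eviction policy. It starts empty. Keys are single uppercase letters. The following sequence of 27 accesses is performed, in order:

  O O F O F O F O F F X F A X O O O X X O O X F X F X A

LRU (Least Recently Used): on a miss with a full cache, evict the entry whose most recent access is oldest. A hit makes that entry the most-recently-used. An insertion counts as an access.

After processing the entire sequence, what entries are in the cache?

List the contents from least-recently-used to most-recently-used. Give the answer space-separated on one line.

LRU simulation (capacity=3):
  1. access O: MISS. Cache (LRU->MRU): [O]
  2. access O: HIT. Cache (LRU->MRU): [O]
  3. access F: MISS. Cache (LRU->MRU): [O F]
  4. access O: HIT. Cache (LRU->MRU): [F O]
  5. access F: HIT. Cache (LRU->MRU): [O F]
  6. access O: HIT. Cache (LRU->MRU): [F O]
  7. access F: HIT. Cache (LRU->MRU): [O F]
  8. access O: HIT. Cache (LRU->MRU): [F O]
  9. access F: HIT. Cache (LRU->MRU): [O F]
  10. access F: HIT. Cache (LRU->MRU): [O F]
  11. access X: MISS. Cache (LRU->MRU): [O F X]
  12. access F: HIT. Cache (LRU->MRU): [O X F]
  13. access A: MISS, evict O. Cache (LRU->MRU): [X F A]
  14. access X: HIT. Cache (LRU->MRU): [F A X]
  15. access O: MISS, evict F. Cache (LRU->MRU): [A X O]
  16. access O: HIT. Cache (LRU->MRU): [A X O]
  17. access O: HIT. Cache (LRU->MRU): [A X O]
  18. access X: HIT. Cache (LRU->MRU): [A O X]
  19. access X: HIT. Cache (LRU->MRU): [A O X]
  20. access O: HIT. Cache (LRU->MRU): [A X O]
  21. access O: HIT. Cache (LRU->MRU): [A X O]
  22. access X: HIT. Cache (LRU->MRU): [A O X]
  23. access F: MISS, evict A. Cache (LRU->MRU): [O X F]
  24. access X: HIT. Cache (LRU->MRU): [O F X]
  25. access F: HIT. Cache (LRU->MRU): [O X F]
  26. access X: HIT. Cache (LRU->MRU): [O F X]
  27. access A: MISS, evict O. Cache (LRU->MRU): [F X A]
Total: 20 hits, 7 misses, 4 evictions

Answer: F X A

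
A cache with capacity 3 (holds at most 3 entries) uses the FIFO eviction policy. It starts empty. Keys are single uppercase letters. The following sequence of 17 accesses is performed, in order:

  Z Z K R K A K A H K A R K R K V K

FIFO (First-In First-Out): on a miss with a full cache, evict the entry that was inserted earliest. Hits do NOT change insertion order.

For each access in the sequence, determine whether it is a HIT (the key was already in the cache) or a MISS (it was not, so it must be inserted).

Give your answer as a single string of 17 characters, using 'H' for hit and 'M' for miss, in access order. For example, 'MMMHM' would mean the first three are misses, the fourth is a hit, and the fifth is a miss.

FIFO simulation (capacity=3):
  1. access Z: MISS. Cache (old->new): [Z]
  2. access Z: HIT. Cache (old->new): [Z]
  3. access K: MISS. Cache (old->new): [Z K]
  4. access R: MISS. Cache (old->new): [Z K R]
  5. access K: HIT. Cache (old->new): [Z K R]
  6. access A: MISS, evict Z. Cache (old->new): [K R A]
  7. access K: HIT. Cache (old->new): [K R A]
  8. access A: HIT. Cache (old->new): [K R A]
  9. access H: MISS, evict K. Cache (old->new): [R A H]
  10. access K: MISS, evict R. Cache (old->new): [A H K]
  11. access A: HIT. Cache (old->new): [A H K]
  12. access R: MISS, evict A. Cache (old->new): [H K R]
  13. access K: HIT. Cache (old->new): [H K R]
  14. access R: HIT. Cache (old->new): [H K R]
  15. access K: HIT. Cache (old->new): [H K R]
  16. access V: MISS, evict H. Cache (old->new): [K R V]
  17. access K: HIT. Cache (old->new): [K R V]
Total: 9 hits, 8 misses, 5 evictions

Answer: MHMMHMHHMMHMHHHMH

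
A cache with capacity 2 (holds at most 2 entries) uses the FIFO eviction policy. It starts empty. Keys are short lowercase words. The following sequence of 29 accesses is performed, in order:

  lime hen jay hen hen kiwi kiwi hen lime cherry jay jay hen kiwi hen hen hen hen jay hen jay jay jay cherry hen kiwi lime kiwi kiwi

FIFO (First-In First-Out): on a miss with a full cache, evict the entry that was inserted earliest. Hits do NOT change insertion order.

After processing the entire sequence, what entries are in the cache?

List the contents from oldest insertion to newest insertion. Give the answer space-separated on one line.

Answer: kiwi lime

Derivation:
FIFO simulation (capacity=2):
  1. access lime: MISS. Cache (old->new): [lime]
  2. access hen: MISS. Cache (old->new): [lime hen]
  3. access jay: MISS, evict lime. Cache (old->new): [hen jay]
  4. access hen: HIT. Cache (old->new): [hen jay]
  5. access hen: HIT. Cache (old->new): [hen jay]
  6. access kiwi: MISS, evict hen. Cache (old->new): [jay kiwi]
  7. access kiwi: HIT. Cache (old->new): [jay kiwi]
  8. access hen: MISS, evict jay. Cache (old->new): [kiwi hen]
  9. access lime: MISS, evict kiwi. Cache (old->new): [hen lime]
  10. access cherry: MISS, evict hen. Cache (old->new): [lime cherry]
  11. access jay: MISS, evict lime. Cache (old->new): [cherry jay]
  12. access jay: HIT. Cache (old->new): [cherry jay]
  13. access hen: MISS, evict cherry. Cache (old->new): [jay hen]
  14. access kiwi: MISS, evict jay. Cache (old->new): [hen kiwi]
  15. access hen: HIT. Cache (old->new): [hen kiwi]
  16. access hen: HIT. Cache (old->new): [hen kiwi]
  17. access hen: HIT. Cache (old->new): [hen kiwi]
  18. access hen: HIT. Cache (old->new): [hen kiwi]
  19. access jay: MISS, evict hen. Cache (old->new): [kiwi jay]
  20. access hen: MISS, evict kiwi. Cache (old->new): [jay hen]
  21. access jay: HIT. Cache (old->new): [jay hen]
  22. access jay: HIT. Cache (old->new): [jay hen]
  23. access jay: HIT. Cache (old->new): [jay hen]
  24. access cherry: MISS, evict jay. Cache (old->new): [hen cherry]
  25. access hen: HIT. Cache (old->new): [hen cherry]
  26. access kiwi: MISS, evict hen. Cache (old->new): [cherry kiwi]
  27. access lime: MISS, evict cherry. Cache (old->new): [kiwi lime]
  28. access kiwi: HIT. Cache (old->new): [kiwi lime]
  29. access kiwi: HIT. Cache (old->new): [kiwi lime]
Total: 14 hits, 15 misses, 13 evictions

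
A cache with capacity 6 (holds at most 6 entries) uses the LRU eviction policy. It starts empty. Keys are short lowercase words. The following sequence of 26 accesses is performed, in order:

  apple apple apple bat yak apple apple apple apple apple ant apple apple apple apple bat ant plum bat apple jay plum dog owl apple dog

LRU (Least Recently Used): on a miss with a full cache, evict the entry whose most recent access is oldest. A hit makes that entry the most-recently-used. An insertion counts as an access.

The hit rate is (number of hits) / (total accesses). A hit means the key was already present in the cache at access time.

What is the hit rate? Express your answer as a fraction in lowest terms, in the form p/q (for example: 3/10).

Answer: 9/13

Derivation:
LRU simulation (capacity=6):
  1. access apple: MISS. Cache (LRU->MRU): [apple]
  2. access apple: HIT. Cache (LRU->MRU): [apple]
  3. access apple: HIT. Cache (LRU->MRU): [apple]
  4. access bat: MISS. Cache (LRU->MRU): [apple bat]
  5. access yak: MISS. Cache (LRU->MRU): [apple bat yak]
  6. access apple: HIT. Cache (LRU->MRU): [bat yak apple]
  7. access apple: HIT. Cache (LRU->MRU): [bat yak apple]
  8. access apple: HIT. Cache (LRU->MRU): [bat yak apple]
  9. access apple: HIT. Cache (LRU->MRU): [bat yak apple]
  10. access apple: HIT. Cache (LRU->MRU): [bat yak apple]
  11. access ant: MISS. Cache (LRU->MRU): [bat yak apple ant]
  12. access apple: HIT. Cache (LRU->MRU): [bat yak ant apple]
  13. access apple: HIT. Cache (LRU->MRU): [bat yak ant apple]
  14. access apple: HIT. Cache (LRU->MRU): [bat yak ant apple]
  15. access apple: HIT. Cache (LRU->MRU): [bat yak ant apple]
  16. access bat: HIT. Cache (LRU->MRU): [yak ant apple bat]
  17. access ant: HIT. Cache (LRU->MRU): [yak apple bat ant]
  18. access plum: MISS. Cache (LRU->MRU): [yak apple bat ant plum]
  19. access bat: HIT. Cache (LRU->MRU): [yak apple ant plum bat]
  20. access apple: HIT. Cache (LRU->MRU): [yak ant plum bat apple]
  21. access jay: MISS. Cache (LRU->MRU): [yak ant plum bat apple jay]
  22. access plum: HIT. Cache (LRU->MRU): [yak ant bat apple jay plum]
  23. access dog: MISS, evict yak. Cache (LRU->MRU): [ant bat apple jay plum dog]
  24. access owl: MISS, evict ant. Cache (LRU->MRU): [bat apple jay plum dog owl]
  25. access apple: HIT. Cache (LRU->MRU): [bat jay plum dog owl apple]
  26. access dog: HIT. Cache (LRU->MRU): [bat jay plum owl apple dog]
Total: 18 hits, 8 misses, 2 evictions

Hit rate = 18/26 = 9/13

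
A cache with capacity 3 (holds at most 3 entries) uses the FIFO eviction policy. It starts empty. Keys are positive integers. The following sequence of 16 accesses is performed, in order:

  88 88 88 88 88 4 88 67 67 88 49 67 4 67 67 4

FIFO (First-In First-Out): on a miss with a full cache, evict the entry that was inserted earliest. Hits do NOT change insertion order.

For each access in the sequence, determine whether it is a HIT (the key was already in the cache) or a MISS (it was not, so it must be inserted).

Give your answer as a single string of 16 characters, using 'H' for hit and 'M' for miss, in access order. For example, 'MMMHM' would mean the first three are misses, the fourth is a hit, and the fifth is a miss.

FIFO simulation (capacity=3):
  1. access 88: MISS. Cache (old->new): [88]
  2. access 88: HIT. Cache (old->new): [88]
  3. access 88: HIT. Cache (old->new): [88]
  4. access 88: HIT. Cache (old->new): [88]
  5. access 88: HIT. Cache (old->new): [88]
  6. access 4: MISS. Cache (old->new): [88 4]
  7. access 88: HIT. Cache (old->new): [88 4]
  8. access 67: MISS. Cache (old->new): [88 4 67]
  9. access 67: HIT. Cache (old->new): [88 4 67]
  10. access 88: HIT. Cache (old->new): [88 4 67]
  11. access 49: MISS, evict 88. Cache (old->new): [4 67 49]
  12. access 67: HIT. Cache (old->new): [4 67 49]
  13. access 4: HIT. Cache (old->new): [4 67 49]
  14. access 67: HIT. Cache (old->new): [4 67 49]
  15. access 67: HIT. Cache (old->new): [4 67 49]
  16. access 4: HIT. Cache (old->new): [4 67 49]
Total: 12 hits, 4 misses, 1 evictions

Answer: MHHHHMHMHHMHHHHH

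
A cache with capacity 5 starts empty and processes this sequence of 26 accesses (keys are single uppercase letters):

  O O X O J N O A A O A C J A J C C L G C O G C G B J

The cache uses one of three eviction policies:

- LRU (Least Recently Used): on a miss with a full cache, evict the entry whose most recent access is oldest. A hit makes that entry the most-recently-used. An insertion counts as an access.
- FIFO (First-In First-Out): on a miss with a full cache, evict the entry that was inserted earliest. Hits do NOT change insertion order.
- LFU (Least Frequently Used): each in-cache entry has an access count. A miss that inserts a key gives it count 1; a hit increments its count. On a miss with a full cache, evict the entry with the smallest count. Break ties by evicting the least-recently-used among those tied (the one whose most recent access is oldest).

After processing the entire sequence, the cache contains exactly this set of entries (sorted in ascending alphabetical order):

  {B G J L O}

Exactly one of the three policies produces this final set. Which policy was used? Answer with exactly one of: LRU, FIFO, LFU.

Answer: FIFO

Derivation:
Simulating under each policy and comparing final sets:
  LRU: final set = {B C G J O} -> differs
  FIFO: final set = {B G J L O} -> MATCHES target
  LFU: final set = {A C G J O} -> differs
Only FIFO produces the target set.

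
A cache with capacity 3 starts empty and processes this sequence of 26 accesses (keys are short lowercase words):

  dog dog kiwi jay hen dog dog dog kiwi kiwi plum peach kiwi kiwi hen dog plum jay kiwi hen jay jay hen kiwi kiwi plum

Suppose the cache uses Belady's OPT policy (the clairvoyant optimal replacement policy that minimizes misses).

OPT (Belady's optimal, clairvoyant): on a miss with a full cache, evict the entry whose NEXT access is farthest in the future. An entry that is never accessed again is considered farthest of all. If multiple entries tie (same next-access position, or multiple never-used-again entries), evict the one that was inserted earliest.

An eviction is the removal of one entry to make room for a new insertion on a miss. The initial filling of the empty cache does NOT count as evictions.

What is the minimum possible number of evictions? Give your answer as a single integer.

OPT (Belady) simulation (capacity=3):
  1. access dog: MISS. Cache: [dog]
  2. access dog: HIT. Next use of dog: step 6. Cache: [dog]
  3. access kiwi: MISS. Cache: [dog kiwi]
  4. access jay: MISS. Cache: [dog kiwi jay]
  5. access hen: MISS, evict jay (next use: step 18). Cache: [dog kiwi hen]
  6. access dog: HIT. Next use of dog: step 7. Cache: [dog kiwi hen]
  7. access dog: HIT. Next use of dog: step 8. Cache: [dog kiwi hen]
  8. access dog: HIT. Next use of dog: step 16. Cache: [dog kiwi hen]
  9. access kiwi: HIT. Next use of kiwi: step 10. Cache: [dog kiwi hen]
  10. access kiwi: HIT. Next use of kiwi: step 13. Cache: [dog kiwi hen]
  11. access plum: MISS, evict dog (next use: step 16). Cache: [kiwi hen plum]
  12. access peach: MISS, evict plum (next use: step 17). Cache: [kiwi hen peach]
  13. access kiwi: HIT. Next use of kiwi: step 14. Cache: [kiwi hen peach]
  14. access kiwi: HIT. Next use of kiwi: step 19. Cache: [kiwi hen peach]
  15. access hen: HIT. Next use of hen: step 20. Cache: [kiwi hen peach]
  16. access dog: MISS, evict peach (next use: never). Cache: [kiwi hen dog]
  17. access plum: MISS, evict dog (next use: never). Cache: [kiwi hen plum]
  18. access jay: MISS, evict plum (next use: step 26). Cache: [kiwi hen jay]
  19. access kiwi: HIT. Next use of kiwi: step 24. Cache: [kiwi hen jay]
  20. access hen: HIT. Next use of hen: step 23. Cache: [kiwi hen jay]
  21. access jay: HIT. Next use of jay: step 22. Cache: [kiwi hen jay]
  22. access jay: HIT. Next use of jay: never. Cache: [kiwi hen jay]
  23. access hen: HIT. Next use of hen: never. Cache: [kiwi hen jay]
  24. access kiwi: HIT. Next use of kiwi: step 25. Cache: [kiwi hen jay]
  25. access kiwi: HIT. Next use of kiwi: never. Cache: [kiwi hen jay]
  26. access plum: MISS, evict kiwi (next use: never). Cache: [hen jay plum]
Total: 16 hits, 10 misses, 7 evictions

Answer: 7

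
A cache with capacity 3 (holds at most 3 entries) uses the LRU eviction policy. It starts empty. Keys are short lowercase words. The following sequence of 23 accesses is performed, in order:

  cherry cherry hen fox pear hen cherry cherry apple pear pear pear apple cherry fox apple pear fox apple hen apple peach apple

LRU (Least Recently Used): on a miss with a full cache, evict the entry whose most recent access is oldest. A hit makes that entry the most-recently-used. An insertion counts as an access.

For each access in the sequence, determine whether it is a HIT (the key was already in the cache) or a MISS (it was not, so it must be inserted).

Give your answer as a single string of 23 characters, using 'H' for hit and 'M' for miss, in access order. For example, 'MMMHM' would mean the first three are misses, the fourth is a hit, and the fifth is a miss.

Answer: MHMMMHMHMMHHHHMHMHHMHMH

Derivation:
LRU simulation (capacity=3):
  1. access cherry: MISS. Cache (LRU->MRU): [cherry]
  2. access cherry: HIT. Cache (LRU->MRU): [cherry]
  3. access hen: MISS. Cache (LRU->MRU): [cherry hen]
  4. access fox: MISS. Cache (LRU->MRU): [cherry hen fox]
  5. access pear: MISS, evict cherry. Cache (LRU->MRU): [hen fox pear]
  6. access hen: HIT. Cache (LRU->MRU): [fox pear hen]
  7. access cherry: MISS, evict fox. Cache (LRU->MRU): [pear hen cherry]
  8. access cherry: HIT. Cache (LRU->MRU): [pear hen cherry]
  9. access apple: MISS, evict pear. Cache (LRU->MRU): [hen cherry apple]
  10. access pear: MISS, evict hen. Cache (LRU->MRU): [cherry apple pear]
  11. access pear: HIT. Cache (LRU->MRU): [cherry apple pear]
  12. access pear: HIT. Cache (LRU->MRU): [cherry apple pear]
  13. access apple: HIT. Cache (LRU->MRU): [cherry pear apple]
  14. access cherry: HIT. Cache (LRU->MRU): [pear apple cherry]
  15. access fox: MISS, evict pear. Cache (LRU->MRU): [apple cherry fox]
  16. access apple: HIT. Cache (LRU->MRU): [cherry fox apple]
  17. access pear: MISS, evict cherry. Cache (LRU->MRU): [fox apple pear]
  18. access fox: HIT. Cache (LRU->MRU): [apple pear fox]
  19. access apple: HIT. Cache (LRU->MRU): [pear fox apple]
  20. access hen: MISS, evict pear. Cache (LRU->MRU): [fox apple hen]
  21. access apple: HIT. Cache (LRU->MRU): [fox hen apple]
  22. access peach: MISS, evict fox. Cache (LRU->MRU): [hen apple peach]
  23. access apple: HIT. Cache (LRU->MRU): [hen peach apple]
Total: 12 hits, 11 misses, 8 evictions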